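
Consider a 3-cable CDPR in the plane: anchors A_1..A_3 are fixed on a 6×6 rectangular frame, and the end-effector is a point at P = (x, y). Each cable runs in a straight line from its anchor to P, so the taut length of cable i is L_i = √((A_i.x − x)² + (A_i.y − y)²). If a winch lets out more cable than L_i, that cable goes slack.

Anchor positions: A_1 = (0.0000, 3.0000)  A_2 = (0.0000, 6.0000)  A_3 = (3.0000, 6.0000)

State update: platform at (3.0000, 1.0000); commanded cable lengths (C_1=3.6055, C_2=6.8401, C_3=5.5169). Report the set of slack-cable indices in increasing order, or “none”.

2, 3

i=1: geometric 3.6056 vs commanded 3.6055 ⇒ taut
i=2: geometric 5.8310 vs commanded 6.8401 ⇒ slack
i=3: geometric 5.0000 vs commanded 5.5169 ⇒ slack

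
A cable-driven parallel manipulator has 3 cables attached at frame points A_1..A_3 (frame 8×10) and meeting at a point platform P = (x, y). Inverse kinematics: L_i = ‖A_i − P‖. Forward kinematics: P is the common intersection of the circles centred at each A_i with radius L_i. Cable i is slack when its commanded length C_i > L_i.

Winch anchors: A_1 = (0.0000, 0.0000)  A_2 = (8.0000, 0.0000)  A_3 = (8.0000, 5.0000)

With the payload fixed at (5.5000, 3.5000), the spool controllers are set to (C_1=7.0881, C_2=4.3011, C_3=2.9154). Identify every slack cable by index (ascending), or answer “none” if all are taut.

cable 1: √((-5.5000)²+(-3.5000)²)=6.5192, C_1=7.0881: slack
cable 2: √((2.5000)²+(-3.5000)²)=4.3012, C_2=4.3011: taut
cable 3: √((2.5000)²+(1.5000)²)=2.9155, C_3=2.9154: taut

1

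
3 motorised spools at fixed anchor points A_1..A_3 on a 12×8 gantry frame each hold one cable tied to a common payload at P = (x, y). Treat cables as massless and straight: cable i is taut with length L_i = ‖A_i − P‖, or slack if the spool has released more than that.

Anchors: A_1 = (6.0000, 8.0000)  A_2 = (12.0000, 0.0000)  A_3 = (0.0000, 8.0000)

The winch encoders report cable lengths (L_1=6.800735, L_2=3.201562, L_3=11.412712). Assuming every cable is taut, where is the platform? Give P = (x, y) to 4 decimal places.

(10.0000, 2.5000)

each cable: (A_i−P)·(A_i−P) = L_i²; let k_i = ‖A_i‖²−L_i²
k_1 = 36.0000+64.0000−46.2500 = 53.7500
row 1: -12.0000x + 16.0000y = -80.0000  (k_2=133.7500)
row 2: 12.0000x + 0.0000y = 120.0000  (k_3=-66.2500)
Cramer on rows 1–2 → x = 10.0000, y = 2.5000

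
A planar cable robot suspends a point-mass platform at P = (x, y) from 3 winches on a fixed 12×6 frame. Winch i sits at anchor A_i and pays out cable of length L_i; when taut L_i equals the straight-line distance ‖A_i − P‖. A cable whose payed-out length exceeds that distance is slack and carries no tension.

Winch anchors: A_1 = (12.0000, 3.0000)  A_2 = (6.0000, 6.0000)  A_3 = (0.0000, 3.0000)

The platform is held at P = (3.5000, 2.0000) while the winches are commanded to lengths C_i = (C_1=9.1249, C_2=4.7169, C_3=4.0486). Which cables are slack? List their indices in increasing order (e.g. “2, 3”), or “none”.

1, 3

cable 1: √((8.5000)²+(1.0000)²)=8.5586, C_1=9.1249: slack
cable 2: √((2.5000)²+(4.0000)²)=4.7170, C_2=4.7169: taut
cable 3: √((-3.5000)²+(1.0000)²)=3.6401, C_3=4.0486: slack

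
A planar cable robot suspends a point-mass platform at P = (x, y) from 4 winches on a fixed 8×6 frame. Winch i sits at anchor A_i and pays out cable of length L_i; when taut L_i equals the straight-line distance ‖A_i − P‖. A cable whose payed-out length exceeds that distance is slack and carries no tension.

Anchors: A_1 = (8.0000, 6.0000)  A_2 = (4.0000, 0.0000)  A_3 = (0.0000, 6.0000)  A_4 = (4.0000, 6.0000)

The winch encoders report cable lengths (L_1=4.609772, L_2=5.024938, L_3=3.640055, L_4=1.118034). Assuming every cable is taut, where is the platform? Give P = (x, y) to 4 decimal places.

expand ‖A_i−P‖²=L_i² and subtract eq 1 (k_i ≔ ‖A_i‖²−L_i²)
k_1 = 64.0000+36.0000−21.2500 = 78.7500
eq1−eq2 → [8.0000  12.0000]·P = 88.0000
eq1−eq3 → [16.0000  0.0000]·P = 56.0000
eq1−eq4 → [8.0000  0.0000]·P = 28.0000
2×2 solve → P = (3.5000, 5.0000)
check cable 4: ‖A_4−P‖² = 1.2500 ≈ L_4² = 1.2500 ✓

(3.5000, 5.0000)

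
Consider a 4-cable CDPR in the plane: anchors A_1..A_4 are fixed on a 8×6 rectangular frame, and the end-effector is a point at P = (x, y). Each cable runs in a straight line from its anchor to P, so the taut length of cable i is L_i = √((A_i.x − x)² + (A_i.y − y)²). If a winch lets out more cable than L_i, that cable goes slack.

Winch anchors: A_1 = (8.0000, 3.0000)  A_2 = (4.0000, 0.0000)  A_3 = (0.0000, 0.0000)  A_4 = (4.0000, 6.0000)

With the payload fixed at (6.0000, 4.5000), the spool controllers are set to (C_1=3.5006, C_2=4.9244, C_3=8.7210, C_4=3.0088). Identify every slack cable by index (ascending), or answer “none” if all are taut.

1, 3, 4

i=1: geometric 2.5000 vs commanded 3.5006 ⇒ slack
i=2: geometric 4.9244 vs commanded 4.9244 ⇒ taut
i=3: geometric 7.5000 vs commanded 8.7210 ⇒ slack
i=4: geometric 2.5000 vs commanded 3.0088 ⇒ slack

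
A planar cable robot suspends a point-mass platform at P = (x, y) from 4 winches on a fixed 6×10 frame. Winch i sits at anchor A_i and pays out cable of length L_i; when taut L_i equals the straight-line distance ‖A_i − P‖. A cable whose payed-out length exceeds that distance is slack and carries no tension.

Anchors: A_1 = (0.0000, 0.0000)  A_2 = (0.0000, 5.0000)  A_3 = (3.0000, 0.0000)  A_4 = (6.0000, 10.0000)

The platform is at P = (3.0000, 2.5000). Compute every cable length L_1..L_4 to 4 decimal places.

(3.9051, 3.9051, 2.5000, 8.0777)

cable 1: Δx=-3.0000, Δy=-2.5000; L_1 = √(Δx²+Δy²) = 3.9051
cable 2: Δx=-3.0000, Δy=2.5000; L_2 = √(Δx²+Δy²) = 3.9051
cable 3: Δx=0.0000, Δy=-2.5000; L_3 = √(Δx²+Δy²) = 2.5000
cable 4: Δx=3.0000, Δy=7.5000; L_4 = √(Δx²+Δy²) = 8.0777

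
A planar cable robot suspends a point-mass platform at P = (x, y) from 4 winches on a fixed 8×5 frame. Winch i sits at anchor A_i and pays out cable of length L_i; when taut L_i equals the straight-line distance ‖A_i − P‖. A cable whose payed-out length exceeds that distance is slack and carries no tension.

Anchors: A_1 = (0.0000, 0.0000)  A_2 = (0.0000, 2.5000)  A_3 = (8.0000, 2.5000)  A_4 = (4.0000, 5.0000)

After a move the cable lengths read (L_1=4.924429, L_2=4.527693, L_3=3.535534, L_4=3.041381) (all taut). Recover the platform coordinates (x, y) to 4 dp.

(4.5000, 2.0000)

circle eqns → linear via eq_j − eq_1; set k_j = A_j·A_j − L_j²
k_1 = 0.0000+0.0000−24.2500 = -24.2500
0.0000·x − 5.0000·y = k_1−k_2 = -10.0000
-16.0000·x − 5.0000·y = k_1−k_3 = -82.0000
-8.0000·x − 10.0000·y = k_1−k_4 = -56.0000
solve first two rows → x=4.5000, y=2.0000
check cable 4: ‖A_4−P‖² = 9.2500 ≈ L_4² = 9.2500 ✓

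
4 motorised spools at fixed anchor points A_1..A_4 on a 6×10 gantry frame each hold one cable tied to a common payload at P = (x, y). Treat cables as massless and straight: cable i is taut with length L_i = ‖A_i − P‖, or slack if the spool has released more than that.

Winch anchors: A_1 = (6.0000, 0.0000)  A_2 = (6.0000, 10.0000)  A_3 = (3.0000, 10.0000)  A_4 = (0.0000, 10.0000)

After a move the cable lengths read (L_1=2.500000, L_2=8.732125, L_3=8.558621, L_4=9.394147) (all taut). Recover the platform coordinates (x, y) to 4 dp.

circle eqns → linear via eq_j − eq_1; set k_j = A_j·A_j − L_j²
k_1 = 36.0000+0.0000−6.2500 = 29.7500
0.0000·x − 20.0000·y = k_1−k_2 = -30.0000
6.0000·x − 20.0000·y = k_1−k_3 = -6.0000
12.0000·x − 20.0000·y = k_1−k_4 = 18.0000
solve first two rows → x=4.0000, y=1.5000
check cable 4: ‖A_4−P‖² = 88.2500 ≈ L_4² = 88.2500 ✓

(4.0000, 1.5000)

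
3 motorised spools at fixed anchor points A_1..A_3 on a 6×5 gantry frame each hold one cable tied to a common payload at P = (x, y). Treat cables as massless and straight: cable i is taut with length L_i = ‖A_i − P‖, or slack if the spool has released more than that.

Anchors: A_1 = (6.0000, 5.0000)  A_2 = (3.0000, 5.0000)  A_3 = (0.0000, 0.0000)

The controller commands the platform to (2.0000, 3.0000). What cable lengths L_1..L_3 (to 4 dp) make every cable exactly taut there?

cable 1: Δx=4.0000, Δy=2.0000; L_1 = √(Δx²+Δy²) = 4.4721
cable 2: Δx=1.0000, Δy=2.0000; L_2 = √(Δx²+Δy²) = 2.2361
cable 3: Δx=-2.0000, Δy=-3.0000; L_3 = √(Δx²+Δy²) = 3.6056

(4.4721, 2.2361, 3.6056)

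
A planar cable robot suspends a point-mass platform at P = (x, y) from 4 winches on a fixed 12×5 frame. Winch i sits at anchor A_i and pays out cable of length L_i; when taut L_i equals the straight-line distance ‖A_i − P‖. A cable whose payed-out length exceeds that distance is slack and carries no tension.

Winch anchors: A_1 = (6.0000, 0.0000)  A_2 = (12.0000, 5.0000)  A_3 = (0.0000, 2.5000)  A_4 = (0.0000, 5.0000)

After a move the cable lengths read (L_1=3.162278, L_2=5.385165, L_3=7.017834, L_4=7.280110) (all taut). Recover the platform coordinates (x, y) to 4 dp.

(7.0000, 3.0000)

each cable: (A_i−P)·(A_i−P) = L_i²; let q_i = ‖A_i‖²−L_i²
q_1 = 36.0000+0.0000−10.0000 = 26.0000
row 1: -12.0000x − 10.0000y = -114.0000  (q_2=140.0000)
row 2: 12.0000x − 5.0000y = 69.0000  (q_3=-43.0000)
row 3: 12.0000x − 10.0000y = 54.0000  (q_4=-28.0000)
Cramer on rows 1–2 → x = 7.0000, y = 3.0000
check cable 4: ‖A_4−P‖² = 53.0000 ≈ L_4² = 53.0000 ✓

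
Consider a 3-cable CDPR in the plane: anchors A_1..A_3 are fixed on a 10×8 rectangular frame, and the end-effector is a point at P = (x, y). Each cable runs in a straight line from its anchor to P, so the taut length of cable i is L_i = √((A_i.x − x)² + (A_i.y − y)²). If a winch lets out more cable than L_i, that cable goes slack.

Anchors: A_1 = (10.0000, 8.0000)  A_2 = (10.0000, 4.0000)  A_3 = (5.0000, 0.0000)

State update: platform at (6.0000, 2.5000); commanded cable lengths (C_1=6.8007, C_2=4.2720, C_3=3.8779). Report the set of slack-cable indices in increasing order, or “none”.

cable 1: √((4.0000)²+(5.5000)²)=6.8007, C_1=6.8007: taut
cable 2: √((4.0000)²+(1.5000)²)=4.2720, C_2=4.2720: taut
cable 3: √((-1.0000)²+(-2.5000)²)=2.6926, C_3=3.8779: slack

3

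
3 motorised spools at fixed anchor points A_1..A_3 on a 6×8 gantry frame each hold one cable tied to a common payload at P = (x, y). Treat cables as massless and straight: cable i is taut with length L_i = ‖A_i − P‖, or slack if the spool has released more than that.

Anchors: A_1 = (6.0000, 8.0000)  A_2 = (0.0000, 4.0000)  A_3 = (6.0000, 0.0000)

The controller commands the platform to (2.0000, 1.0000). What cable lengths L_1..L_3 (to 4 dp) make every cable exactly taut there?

L_1: Δ = A_1−P = (4.0000, 7.0000) → ‖Δ‖ = √65.0000 = 8.0623
L_2: Δ = A_2−P = (-2.0000, 3.0000) → ‖Δ‖ = √13.0000 = 3.6056
L_3: Δ = A_3−P = (4.0000, -1.0000) → ‖Δ‖ = √17.0000 = 4.1231

(8.0623, 3.6056, 4.1231)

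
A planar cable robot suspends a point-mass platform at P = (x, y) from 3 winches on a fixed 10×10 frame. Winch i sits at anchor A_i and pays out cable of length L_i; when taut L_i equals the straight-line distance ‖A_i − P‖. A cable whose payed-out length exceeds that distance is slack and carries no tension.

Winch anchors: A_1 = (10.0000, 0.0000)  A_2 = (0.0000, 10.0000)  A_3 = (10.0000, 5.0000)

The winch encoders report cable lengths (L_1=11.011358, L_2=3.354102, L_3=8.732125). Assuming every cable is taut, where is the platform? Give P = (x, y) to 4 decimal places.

each cable: (A_i−P)·(A_i−P) = L_i²; let k_i = ‖A_i‖²−L_i²
k_1 = 100.0000+0.0000−121.2500 = -21.2500
row 1: 20.0000x − 20.0000y = -110.0000  (k_2=88.7500)
row 2: 0.0000x − 10.0000y = -70.0000  (k_3=48.7500)
Cramer on rows 1–2 → x = 1.5000, y = 7.0000

(1.5000, 7.0000)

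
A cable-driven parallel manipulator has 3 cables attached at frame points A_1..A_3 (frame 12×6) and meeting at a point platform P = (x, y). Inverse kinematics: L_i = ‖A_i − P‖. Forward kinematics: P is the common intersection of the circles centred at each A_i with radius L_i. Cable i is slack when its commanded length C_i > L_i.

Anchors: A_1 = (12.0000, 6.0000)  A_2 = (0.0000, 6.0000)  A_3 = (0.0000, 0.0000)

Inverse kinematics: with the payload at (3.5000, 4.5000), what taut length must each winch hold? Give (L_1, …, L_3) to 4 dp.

(8.6313, 3.8079, 5.7009)

L_1: Δ = A_1−P = (8.5000, 1.5000) → ‖Δ‖ = √74.5000 = 8.6313
L_2: Δ = A_2−P = (-3.5000, 1.5000) → ‖Δ‖ = √14.5000 = 3.8079
L_3: Δ = A_3−P = (-3.5000, -4.5000) → ‖Δ‖ = √32.5000 = 5.7009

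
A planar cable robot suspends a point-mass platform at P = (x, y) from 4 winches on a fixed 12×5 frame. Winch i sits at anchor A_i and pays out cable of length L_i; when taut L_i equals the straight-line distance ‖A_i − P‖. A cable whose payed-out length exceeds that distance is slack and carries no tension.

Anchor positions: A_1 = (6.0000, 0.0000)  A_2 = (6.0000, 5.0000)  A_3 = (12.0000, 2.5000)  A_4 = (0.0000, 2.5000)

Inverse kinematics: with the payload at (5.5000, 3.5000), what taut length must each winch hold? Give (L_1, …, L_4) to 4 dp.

(3.5355, 1.5811, 6.5765, 5.5902)

L_1: Δ = A_1−P = (0.5000, -3.5000) → ‖Δ‖ = √12.5000 = 3.5355
L_2: Δ = A_2−P = (0.5000, 1.5000) → ‖Δ‖ = √2.5000 = 1.5811
L_3: Δ = A_3−P = (6.5000, -1.0000) → ‖Δ‖ = √43.2500 = 6.5765
L_4: Δ = A_4−P = (-5.5000, -1.0000) → ‖Δ‖ = √31.2500 = 5.5902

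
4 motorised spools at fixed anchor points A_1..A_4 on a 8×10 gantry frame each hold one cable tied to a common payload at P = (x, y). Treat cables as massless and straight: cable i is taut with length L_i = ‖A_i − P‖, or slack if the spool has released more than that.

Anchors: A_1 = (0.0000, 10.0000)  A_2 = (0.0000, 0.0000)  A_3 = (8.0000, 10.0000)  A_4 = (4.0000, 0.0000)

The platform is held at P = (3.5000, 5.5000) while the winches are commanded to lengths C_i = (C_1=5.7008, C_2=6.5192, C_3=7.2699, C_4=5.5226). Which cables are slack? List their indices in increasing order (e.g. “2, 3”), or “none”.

3

cable 1: √((-3.5000)²+(4.5000)²)=5.7009, C_1=5.7008: taut
cable 2: √((-3.5000)²+(-5.5000)²)=6.5192, C_2=6.5192: taut
cable 3: √((4.5000)²+(4.5000)²)=6.3640, C_3=7.2699: slack
cable 4: √((0.5000)²+(-5.5000)²)=5.5227, C_4=5.5226: taut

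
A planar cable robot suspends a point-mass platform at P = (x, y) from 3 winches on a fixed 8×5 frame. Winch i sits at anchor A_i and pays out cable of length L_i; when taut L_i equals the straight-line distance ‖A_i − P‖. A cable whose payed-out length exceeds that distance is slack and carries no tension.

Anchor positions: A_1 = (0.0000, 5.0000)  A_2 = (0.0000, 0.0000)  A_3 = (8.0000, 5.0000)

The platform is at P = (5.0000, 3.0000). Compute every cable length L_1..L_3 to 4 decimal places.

L_1: Δ = A_1−P = (-5.0000, 2.0000) → ‖Δ‖ = √29.0000 = 5.3852
L_2: Δ = A_2−P = (-5.0000, -3.0000) → ‖Δ‖ = √34.0000 = 5.8310
L_3: Δ = A_3−P = (3.0000, 2.0000) → ‖Δ‖ = √13.0000 = 3.6056

(5.3852, 5.8310, 3.6056)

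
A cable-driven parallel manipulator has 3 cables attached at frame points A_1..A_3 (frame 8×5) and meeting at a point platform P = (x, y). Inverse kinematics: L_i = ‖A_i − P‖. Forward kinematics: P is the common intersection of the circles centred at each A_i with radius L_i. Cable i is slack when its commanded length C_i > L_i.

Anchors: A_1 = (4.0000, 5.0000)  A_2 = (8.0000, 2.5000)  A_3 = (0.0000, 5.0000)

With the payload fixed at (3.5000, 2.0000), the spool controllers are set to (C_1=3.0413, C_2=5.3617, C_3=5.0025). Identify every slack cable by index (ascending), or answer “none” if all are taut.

2, 3

i=1: geometric 3.0414 vs commanded 3.0413 ⇒ taut
i=2: geometric 4.5277 vs commanded 5.3617 ⇒ slack
i=3: geometric 4.6098 vs commanded 5.0025 ⇒ slack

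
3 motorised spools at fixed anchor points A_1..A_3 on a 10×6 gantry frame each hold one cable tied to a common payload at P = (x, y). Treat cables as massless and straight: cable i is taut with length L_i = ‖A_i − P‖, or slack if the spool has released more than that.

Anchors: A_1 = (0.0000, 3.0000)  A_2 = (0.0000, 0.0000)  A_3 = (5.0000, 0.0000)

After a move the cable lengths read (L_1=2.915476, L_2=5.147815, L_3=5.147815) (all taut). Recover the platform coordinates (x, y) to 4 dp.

each cable: (A_i−P)·(A_i−P) = L_i²; let c_i = ‖A_i‖²−L_i²
c_1 = 0.0000+9.0000−8.5000 = 0.5000
row 1: 0.0000x + 6.0000y = 27.0000  (c_2=-26.5000)
row 2: -10.0000x + 6.0000y = 2.0000  (c_3=-1.5000)
Cramer on rows 1–2 → x = 2.5000, y = 4.5000

(2.5000, 4.5000)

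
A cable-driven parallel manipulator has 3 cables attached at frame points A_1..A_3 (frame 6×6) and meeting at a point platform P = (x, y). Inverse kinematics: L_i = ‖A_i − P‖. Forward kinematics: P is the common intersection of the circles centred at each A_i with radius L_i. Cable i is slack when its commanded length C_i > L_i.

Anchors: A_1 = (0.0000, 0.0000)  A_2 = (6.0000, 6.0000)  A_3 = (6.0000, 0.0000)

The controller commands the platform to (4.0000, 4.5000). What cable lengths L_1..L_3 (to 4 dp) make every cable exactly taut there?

(6.0208, 2.5000, 4.9244)

L_1 = √((0.0000−4.0000)² + (0.0000−4.5000)²) = 6.0208
L_2 = √((6.0000−4.0000)² + (6.0000−4.5000)²) = 2.5000
L_3 = √((6.0000−4.0000)² + (0.0000−4.5000)²) = 4.9244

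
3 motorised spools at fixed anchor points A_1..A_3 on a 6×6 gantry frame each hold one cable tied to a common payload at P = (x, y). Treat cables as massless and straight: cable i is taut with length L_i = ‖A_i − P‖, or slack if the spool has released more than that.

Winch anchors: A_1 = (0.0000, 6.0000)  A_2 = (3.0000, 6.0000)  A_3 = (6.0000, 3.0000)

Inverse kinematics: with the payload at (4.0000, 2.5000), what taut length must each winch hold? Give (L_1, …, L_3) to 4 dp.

(5.3151, 3.6401, 2.0616)

cable 1: Δx=-4.0000, Δy=3.5000; L_1 = √(Δx²+Δy²) = 5.3151
cable 2: Δx=-1.0000, Δy=3.5000; L_2 = √(Δx²+Δy²) = 3.6401
cable 3: Δx=2.0000, Δy=0.5000; L_3 = √(Δx²+Δy²) = 2.0616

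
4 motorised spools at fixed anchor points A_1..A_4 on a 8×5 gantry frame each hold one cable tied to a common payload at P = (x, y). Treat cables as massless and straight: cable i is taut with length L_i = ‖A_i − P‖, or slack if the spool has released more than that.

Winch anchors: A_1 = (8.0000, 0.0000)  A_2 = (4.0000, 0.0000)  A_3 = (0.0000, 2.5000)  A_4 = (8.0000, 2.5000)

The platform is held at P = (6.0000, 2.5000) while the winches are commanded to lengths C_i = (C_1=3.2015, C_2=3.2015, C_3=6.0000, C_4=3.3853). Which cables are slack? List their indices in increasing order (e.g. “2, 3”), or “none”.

i=1: geometric 3.2016 vs commanded 3.2015 ⇒ taut
i=2: geometric 3.2016 vs commanded 3.2015 ⇒ taut
i=3: geometric 6.0000 vs commanded 6.0000 ⇒ taut
i=4: geometric 2.0000 vs commanded 3.3853 ⇒ slack

4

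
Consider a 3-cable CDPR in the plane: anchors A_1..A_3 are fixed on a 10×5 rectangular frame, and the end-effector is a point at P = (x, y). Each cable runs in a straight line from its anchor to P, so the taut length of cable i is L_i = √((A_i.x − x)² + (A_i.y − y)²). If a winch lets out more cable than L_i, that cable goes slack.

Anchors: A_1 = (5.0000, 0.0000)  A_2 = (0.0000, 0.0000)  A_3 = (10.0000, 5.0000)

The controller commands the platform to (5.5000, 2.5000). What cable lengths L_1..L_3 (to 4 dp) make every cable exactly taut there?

(2.5495, 6.0415, 5.1478)

cable 1: Δx=-0.5000, Δy=-2.5000; L_1 = √(Δx²+Δy²) = 2.5495
cable 2: Δx=-5.5000, Δy=-2.5000; L_2 = √(Δx²+Δy²) = 6.0415
cable 3: Δx=4.5000, Δy=2.5000; L_3 = √(Δx²+Δy²) = 5.1478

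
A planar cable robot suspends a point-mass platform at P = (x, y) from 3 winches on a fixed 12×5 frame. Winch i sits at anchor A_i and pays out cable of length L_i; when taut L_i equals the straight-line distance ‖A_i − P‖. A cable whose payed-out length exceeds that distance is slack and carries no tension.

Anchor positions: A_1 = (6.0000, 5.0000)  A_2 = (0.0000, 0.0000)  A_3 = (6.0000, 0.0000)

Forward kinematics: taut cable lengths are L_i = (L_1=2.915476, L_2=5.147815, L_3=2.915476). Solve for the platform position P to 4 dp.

(4.5000, 2.5000)

circle eqns → linear via eq_j − eq_1; set q_j = A_j·A_j − L_j²
q_1 = 36.0000+25.0000−8.5000 = 52.5000
12.0000·x + 10.0000·y = q_1−q_2 = 79.0000
0.0000·x + 10.0000·y = q_1−q_3 = 25.0000
solve first two rows → x=4.5000, y=2.5000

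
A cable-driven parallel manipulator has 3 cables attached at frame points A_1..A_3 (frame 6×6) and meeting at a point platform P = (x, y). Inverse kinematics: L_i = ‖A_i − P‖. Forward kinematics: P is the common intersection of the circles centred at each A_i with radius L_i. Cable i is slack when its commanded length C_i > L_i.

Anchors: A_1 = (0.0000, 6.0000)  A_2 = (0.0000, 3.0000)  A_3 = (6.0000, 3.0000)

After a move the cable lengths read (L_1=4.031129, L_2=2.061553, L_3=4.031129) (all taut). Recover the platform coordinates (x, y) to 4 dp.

expand ‖A_i−P‖²=L_i² and subtract eq 1 (c_i ≔ ‖A_i‖²−L_i²)
c_1 = 0.0000+36.0000−16.2500 = 19.7500
eq1−eq2 → [0.0000  6.0000]·P = 15.0000
eq1−eq3 → [-12.0000  6.0000]·P = -9.0000
2×2 solve → P = (2.0000, 2.5000)

(2.0000, 2.5000)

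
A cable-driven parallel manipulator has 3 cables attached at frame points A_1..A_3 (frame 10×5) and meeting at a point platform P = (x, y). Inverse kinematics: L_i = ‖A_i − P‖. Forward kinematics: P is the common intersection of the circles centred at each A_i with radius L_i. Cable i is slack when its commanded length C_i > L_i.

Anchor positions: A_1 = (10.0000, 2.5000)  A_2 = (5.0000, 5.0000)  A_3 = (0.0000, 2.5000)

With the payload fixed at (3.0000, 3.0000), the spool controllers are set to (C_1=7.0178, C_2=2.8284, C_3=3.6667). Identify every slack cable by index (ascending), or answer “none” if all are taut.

3

i=1: geometric 7.0178 vs commanded 7.0178 ⇒ taut
i=2: geometric 2.8284 vs commanded 2.8284 ⇒ taut
i=3: geometric 3.0414 vs commanded 3.6667 ⇒ slack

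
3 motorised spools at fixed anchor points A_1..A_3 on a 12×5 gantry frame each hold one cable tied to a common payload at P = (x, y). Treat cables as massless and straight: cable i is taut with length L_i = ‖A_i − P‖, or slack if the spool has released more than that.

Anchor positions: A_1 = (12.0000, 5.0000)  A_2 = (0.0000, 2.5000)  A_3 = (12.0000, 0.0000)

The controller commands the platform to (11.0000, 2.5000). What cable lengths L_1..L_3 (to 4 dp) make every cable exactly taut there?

(2.6926, 11.0000, 2.6926)

L_1: Δ = A_1−P = (1.0000, 2.5000) → ‖Δ‖ = √7.2500 = 2.6926
L_2: Δ = A_2−P = (-11.0000, 0.0000) → ‖Δ‖ = √121.0000 = 11.0000
L_3: Δ = A_3−P = (1.0000, -2.5000) → ‖Δ‖ = √7.2500 = 2.6926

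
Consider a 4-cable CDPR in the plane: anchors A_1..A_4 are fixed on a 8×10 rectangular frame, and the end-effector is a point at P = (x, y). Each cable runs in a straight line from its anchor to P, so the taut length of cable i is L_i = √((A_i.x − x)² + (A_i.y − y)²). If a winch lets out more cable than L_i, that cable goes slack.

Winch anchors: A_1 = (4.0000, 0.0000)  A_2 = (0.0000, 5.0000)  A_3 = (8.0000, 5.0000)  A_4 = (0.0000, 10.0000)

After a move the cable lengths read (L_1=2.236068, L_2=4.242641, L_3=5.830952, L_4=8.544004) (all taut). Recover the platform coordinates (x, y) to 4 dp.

circle eqns → linear via eq_j − eq_1; set q_j = A_j·A_j − L_j²
q_1 = 16.0000+0.0000−5.0000 = 11.0000
8.0000·x − 10.0000·y = q_1−q_2 = 4.0000
-8.0000·x − 10.0000·y = q_1−q_3 = -44.0000
8.0000·x − 20.0000·y = q_1−q_4 = -16.0000
solve first two rows → x=3.0000, y=2.0000
check cable 4: ‖A_4−P‖² = 73.0000 ≈ L_4² = 73.0000 ✓

(3.0000, 2.0000)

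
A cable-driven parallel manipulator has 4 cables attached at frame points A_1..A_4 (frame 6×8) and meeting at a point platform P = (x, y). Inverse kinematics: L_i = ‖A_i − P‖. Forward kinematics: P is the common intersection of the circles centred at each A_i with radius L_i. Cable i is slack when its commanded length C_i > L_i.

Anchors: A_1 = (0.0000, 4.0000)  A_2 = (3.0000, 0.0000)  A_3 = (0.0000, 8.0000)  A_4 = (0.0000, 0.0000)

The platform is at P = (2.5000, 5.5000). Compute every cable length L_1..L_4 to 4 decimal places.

L_1 = √((0.0000−2.5000)² + (4.0000−5.5000)²) = 2.9155
L_2 = √((3.0000−2.5000)² + (0.0000−5.5000)²) = 5.5227
L_3 = √((0.0000−2.5000)² + (8.0000−5.5000)²) = 3.5355
L_4 = √((0.0000−2.5000)² + (0.0000−5.5000)²) = 6.0415

(2.9155, 5.5227, 3.5355, 6.0415)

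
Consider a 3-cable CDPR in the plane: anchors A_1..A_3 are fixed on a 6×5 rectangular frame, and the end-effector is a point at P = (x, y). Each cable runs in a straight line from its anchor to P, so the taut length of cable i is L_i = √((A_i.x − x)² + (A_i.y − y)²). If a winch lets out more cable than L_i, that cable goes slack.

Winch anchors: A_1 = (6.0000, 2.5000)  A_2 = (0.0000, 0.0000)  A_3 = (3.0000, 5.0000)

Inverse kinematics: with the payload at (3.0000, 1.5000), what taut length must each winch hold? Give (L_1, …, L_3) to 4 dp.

L_1 = √((6.0000−3.0000)² + (2.5000−1.5000)²) = 3.1623
L_2 = √((0.0000−3.0000)² + (0.0000−1.5000)²) = 3.3541
L_3 = √((3.0000−3.0000)² + (5.0000−1.5000)²) = 3.5000

(3.1623, 3.3541, 3.5000)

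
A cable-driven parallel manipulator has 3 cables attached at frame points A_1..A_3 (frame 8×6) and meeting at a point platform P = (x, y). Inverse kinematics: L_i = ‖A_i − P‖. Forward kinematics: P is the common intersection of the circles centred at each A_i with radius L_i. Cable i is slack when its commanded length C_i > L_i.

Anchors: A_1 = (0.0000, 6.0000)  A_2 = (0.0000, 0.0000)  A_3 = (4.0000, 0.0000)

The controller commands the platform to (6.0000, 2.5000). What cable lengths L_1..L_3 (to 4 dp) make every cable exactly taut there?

cable 1: Δx=-6.0000, Δy=3.5000; L_1 = √(Δx²+Δy²) = 6.9462
cable 2: Δx=-6.0000, Δy=-2.5000; L_2 = √(Δx²+Δy²) = 6.5000
cable 3: Δx=-2.0000, Δy=-2.5000; L_3 = √(Δx²+Δy²) = 3.2016

(6.9462, 6.5000, 3.2016)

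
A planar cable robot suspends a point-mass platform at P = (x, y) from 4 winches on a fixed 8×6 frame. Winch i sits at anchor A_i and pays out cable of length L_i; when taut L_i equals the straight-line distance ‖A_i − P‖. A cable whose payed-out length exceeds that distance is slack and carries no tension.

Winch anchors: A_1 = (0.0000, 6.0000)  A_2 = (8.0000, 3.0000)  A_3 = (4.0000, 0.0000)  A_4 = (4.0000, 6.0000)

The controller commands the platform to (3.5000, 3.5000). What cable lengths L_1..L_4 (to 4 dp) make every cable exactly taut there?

L_1 = √((0.0000−3.5000)² + (6.0000−3.5000)²) = 4.3012
L_2 = √((8.0000−3.5000)² + (3.0000−3.5000)²) = 4.5277
L_3 = √((4.0000−3.5000)² + (0.0000−3.5000)²) = 3.5355
L_4 = √((4.0000−3.5000)² + (6.0000−3.5000)²) = 2.5495

(4.3012, 4.5277, 3.5355, 2.5495)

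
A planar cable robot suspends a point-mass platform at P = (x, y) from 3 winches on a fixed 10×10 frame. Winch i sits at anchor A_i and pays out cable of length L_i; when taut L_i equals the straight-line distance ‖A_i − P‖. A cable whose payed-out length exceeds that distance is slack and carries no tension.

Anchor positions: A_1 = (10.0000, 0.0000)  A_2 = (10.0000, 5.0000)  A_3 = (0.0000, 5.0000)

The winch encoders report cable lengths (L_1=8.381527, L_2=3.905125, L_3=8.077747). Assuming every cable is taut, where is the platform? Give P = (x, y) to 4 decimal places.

circle eqns → linear via eq_j − eq_1; set k_j = A_j·A_j − L_j²
k_1 = 100.0000+0.0000−70.2500 = 29.7500
0.0000·x − 10.0000·y = k_1−k_2 = -80.0000
20.0000·x − 10.0000·y = k_1−k_3 = 70.0000
solve first two rows → x=7.5000, y=8.0000

(7.5000, 8.0000)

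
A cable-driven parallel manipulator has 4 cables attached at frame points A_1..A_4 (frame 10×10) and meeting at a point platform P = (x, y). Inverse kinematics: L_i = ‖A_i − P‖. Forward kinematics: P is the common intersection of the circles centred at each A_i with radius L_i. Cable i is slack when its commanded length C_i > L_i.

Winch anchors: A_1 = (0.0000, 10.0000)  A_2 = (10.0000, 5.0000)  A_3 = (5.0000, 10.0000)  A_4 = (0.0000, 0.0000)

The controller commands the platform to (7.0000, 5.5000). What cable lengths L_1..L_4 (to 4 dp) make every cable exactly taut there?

(8.3217, 3.0414, 4.9244, 8.9022)

L_1 = √((0.0000−7.0000)² + (10.0000−5.5000)²) = 8.3217
L_2 = √((10.0000−7.0000)² + (5.0000−5.5000)²) = 3.0414
L_3 = √((5.0000−7.0000)² + (10.0000−5.5000)²) = 4.9244
L_4 = √((0.0000−7.0000)² + (0.0000−5.5000)²) = 8.9022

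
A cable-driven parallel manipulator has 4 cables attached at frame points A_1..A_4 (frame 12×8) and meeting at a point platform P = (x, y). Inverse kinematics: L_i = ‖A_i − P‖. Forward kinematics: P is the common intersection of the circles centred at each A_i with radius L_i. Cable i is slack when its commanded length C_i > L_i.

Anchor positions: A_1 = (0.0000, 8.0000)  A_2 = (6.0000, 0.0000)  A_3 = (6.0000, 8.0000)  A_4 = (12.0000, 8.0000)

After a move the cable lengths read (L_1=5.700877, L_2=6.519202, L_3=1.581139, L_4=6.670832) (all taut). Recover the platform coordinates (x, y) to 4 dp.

(5.5000, 6.5000)

circle eqns → linear via eq_j − eq_1; set c_j = A_j·A_j − L_j²
c_1 = 0.0000+64.0000−32.5000 = 31.5000
-12.0000·x + 16.0000·y = c_1−c_2 = 38.0000
-12.0000·x + 0.0000·y = c_1−c_3 = -66.0000
-24.0000·x + 0.0000·y = c_1−c_4 = -132.0000
solve first two rows → x=5.5000, y=6.5000
check cable 4: ‖A_4−P‖² = 44.5000 ≈ L_4² = 44.5000 ✓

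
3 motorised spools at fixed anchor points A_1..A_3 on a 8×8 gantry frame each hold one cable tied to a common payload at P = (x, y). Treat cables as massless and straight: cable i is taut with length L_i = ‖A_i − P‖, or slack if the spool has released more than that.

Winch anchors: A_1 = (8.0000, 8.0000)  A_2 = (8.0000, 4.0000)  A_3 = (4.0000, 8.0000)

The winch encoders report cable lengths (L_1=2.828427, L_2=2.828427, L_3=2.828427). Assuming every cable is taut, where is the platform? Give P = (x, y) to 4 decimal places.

(6.0000, 6.0000)

each cable: (A_i−P)·(A_i−P) = L_i²; let c_i = ‖A_i‖²−L_i²
c_1 = 64.0000+64.0000−8.0000 = 120.0000
row 1: 0.0000x + 8.0000y = 48.0000  (c_2=72.0000)
row 2: 8.0000x + 0.0000y = 48.0000  (c_3=72.0000)
Cramer on rows 1–2 → x = 6.0000, y = 6.0000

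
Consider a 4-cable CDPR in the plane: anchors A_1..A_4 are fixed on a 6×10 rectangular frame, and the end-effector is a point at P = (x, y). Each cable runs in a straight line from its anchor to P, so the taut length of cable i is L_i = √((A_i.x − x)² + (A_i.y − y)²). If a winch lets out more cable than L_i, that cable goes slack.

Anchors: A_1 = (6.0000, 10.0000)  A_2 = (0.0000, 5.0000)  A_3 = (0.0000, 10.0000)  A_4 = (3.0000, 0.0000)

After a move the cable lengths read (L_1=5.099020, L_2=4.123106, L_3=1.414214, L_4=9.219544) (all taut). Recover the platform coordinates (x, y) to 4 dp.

expand ‖A_i−P‖²=L_i² and subtract eq 1 (q_i ≔ ‖A_i‖²−L_i²)
q_1 = 36.0000+100.0000−26.0000 = 110.0000
eq1−eq2 → [12.0000  10.0000]·P = 102.0000
eq1−eq3 → [12.0000  0.0000]·P = 12.0000
eq1−eq4 → [6.0000  20.0000]·P = 186.0000
2×2 solve → P = (1.0000, 9.0000)
check cable 4: ‖A_4−P‖² = 85.0000 ≈ L_4² = 85.0000 ✓

(1.0000, 9.0000)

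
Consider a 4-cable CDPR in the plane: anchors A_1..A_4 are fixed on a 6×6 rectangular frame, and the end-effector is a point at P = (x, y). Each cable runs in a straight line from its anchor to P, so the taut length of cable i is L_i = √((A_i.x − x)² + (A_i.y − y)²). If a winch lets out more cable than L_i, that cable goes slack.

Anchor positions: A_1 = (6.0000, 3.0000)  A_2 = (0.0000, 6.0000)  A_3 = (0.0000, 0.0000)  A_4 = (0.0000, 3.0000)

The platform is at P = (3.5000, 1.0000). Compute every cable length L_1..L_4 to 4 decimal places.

L_1: Δ = A_1−P = (2.5000, 2.0000) → ‖Δ‖ = √10.2500 = 3.2016
L_2: Δ = A_2−P = (-3.5000, 5.0000) → ‖Δ‖ = √37.2500 = 6.1033
L_3: Δ = A_3−P = (-3.5000, -1.0000) → ‖Δ‖ = √13.2500 = 3.6401
L_4: Δ = A_4−P = (-3.5000, 2.0000) → ‖Δ‖ = √16.2500 = 4.0311

(3.2016, 6.1033, 3.6401, 4.0311)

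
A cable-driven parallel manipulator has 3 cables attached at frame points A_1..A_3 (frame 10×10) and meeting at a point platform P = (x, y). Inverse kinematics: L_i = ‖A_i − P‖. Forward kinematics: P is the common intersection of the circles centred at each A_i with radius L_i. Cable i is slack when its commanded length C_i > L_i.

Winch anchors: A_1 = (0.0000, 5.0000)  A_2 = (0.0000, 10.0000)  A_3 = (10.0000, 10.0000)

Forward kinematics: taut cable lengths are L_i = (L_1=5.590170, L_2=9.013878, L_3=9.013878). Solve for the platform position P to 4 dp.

each cable: (A_i−P)·(A_i−P) = L_i²; let k_i = ‖A_i‖²−L_i²
k_1 = 0.0000+25.0000−31.2500 = -6.2500
row 1: 0.0000x − 10.0000y = -25.0000  (k_2=18.7500)
row 2: -20.0000x − 10.0000y = -125.0000  (k_3=118.7500)
Cramer on rows 1–2 → x = 5.0000, y = 2.5000

(5.0000, 2.5000)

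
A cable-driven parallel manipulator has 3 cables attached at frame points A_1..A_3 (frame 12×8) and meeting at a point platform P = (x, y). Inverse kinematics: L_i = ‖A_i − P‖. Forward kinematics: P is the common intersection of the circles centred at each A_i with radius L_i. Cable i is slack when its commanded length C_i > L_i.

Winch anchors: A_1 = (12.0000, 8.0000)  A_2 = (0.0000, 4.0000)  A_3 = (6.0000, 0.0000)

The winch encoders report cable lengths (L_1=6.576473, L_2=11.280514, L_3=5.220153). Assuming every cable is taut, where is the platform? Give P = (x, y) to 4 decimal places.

(11.0000, 1.5000)

expand ‖A_i−P‖²=L_i² and subtract eq 1 (q_i ≔ ‖A_i‖²−L_i²)
q_1 = 144.0000+64.0000−43.2500 = 164.7500
eq1−eq2 → [24.0000  8.0000]·P = 276.0000
eq1−eq3 → [12.0000  16.0000]·P = 156.0000
2×2 solve → P = (11.0000, 1.5000)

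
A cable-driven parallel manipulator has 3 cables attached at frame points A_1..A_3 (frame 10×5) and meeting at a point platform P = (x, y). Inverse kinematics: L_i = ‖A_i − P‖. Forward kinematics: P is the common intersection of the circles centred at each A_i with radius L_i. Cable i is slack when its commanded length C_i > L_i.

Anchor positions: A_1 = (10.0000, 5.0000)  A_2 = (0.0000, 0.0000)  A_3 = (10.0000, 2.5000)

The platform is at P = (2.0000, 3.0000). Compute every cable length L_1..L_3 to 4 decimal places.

(8.2462, 3.6056, 8.0156)

L_1 = √((10.0000−2.0000)² + (5.0000−3.0000)²) = 8.2462
L_2 = √((0.0000−2.0000)² + (0.0000−3.0000)²) = 3.6056
L_3 = √((10.0000−2.0000)² + (2.5000−3.0000)²) = 8.0156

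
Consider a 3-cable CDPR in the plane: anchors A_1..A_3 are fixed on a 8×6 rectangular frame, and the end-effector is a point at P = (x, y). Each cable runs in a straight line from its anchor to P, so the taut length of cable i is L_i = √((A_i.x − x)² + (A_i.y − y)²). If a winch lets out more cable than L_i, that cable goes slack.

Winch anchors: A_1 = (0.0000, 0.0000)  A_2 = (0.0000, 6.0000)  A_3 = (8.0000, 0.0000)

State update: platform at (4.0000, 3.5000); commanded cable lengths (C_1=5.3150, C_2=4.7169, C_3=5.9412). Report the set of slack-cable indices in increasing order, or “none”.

3

cable 1: L_1 = ‖A_1−P‖ = 5.3151;  C_1 = 5.3150 → taut
cable 2: L_2 = ‖A_2−P‖ = 4.7170;  C_2 = 4.7169 → taut
cable 3: L_3 = ‖A_3−P‖ = 5.3151;  C_3 = 5.9412 → slack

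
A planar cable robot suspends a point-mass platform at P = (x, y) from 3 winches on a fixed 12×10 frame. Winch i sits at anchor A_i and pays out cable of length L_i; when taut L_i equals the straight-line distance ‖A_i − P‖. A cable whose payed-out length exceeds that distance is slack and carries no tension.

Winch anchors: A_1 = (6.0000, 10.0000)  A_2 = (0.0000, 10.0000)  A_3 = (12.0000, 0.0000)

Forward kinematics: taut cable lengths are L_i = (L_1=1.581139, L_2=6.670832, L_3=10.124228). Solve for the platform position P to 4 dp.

expand ‖A_i−P‖²=L_i² and subtract eq 1 (q_i ≔ ‖A_i‖²−L_i²)
q_1 = 36.0000+100.0000−2.5000 = 133.5000
eq1−eq2 → [12.0000  0.0000]·P = 78.0000
eq1−eq3 → [-12.0000  20.0000]·P = 92.0000
2×2 solve → P = (6.5000, 8.5000)

(6.5000, 8.5000)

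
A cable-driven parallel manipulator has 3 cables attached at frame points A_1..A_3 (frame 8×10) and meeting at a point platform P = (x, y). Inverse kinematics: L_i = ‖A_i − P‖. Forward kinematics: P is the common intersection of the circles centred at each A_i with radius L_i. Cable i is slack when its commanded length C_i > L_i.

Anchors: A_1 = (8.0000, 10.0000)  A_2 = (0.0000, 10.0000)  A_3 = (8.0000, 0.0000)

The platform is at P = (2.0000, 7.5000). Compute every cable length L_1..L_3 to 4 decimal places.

(6.5000, 3.2016, 9.6047)

L_1: Δ = A_1−P = (6.0000, 2.5000) → ‖Δ‖ = √42.2500 = 6.5000
L_2: Δ = A_2−P = (-2.0000, 2.5000) → ‖Δ‖ = √10.2500 = 3.2016
L_3: Δ = A_3−P = (6.0000, -7.5000) → ‖Δ‖ = √92.2500 = 9.6047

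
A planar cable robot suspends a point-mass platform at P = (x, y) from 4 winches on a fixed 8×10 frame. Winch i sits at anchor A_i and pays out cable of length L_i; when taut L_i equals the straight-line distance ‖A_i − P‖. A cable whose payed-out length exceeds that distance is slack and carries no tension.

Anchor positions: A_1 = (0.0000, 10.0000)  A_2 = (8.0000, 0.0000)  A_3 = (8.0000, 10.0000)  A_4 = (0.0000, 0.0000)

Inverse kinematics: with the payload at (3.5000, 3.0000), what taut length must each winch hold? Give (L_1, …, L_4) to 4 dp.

(7.8262, 5.4083, 8.3217, 4.6098)

L_1: Δ = A_1−P = (-3.5000, 7.0000) → ‖Δ‖ = √61.2500 = 7.8262
L_2: Δ = A_2−P = (4.5000, -3.0000) → ‖Δ‖ = √29.2500 = 5.4083
L_3: Δ = A_3−P = (4.5000, 7.0000) → ‖Δ‖ = √69.2500 = 8.3217
L_4: Δ = A_4−P = (-3.5000, -3.0000) → ‖Δ‖ = √21.2500 = 4.6098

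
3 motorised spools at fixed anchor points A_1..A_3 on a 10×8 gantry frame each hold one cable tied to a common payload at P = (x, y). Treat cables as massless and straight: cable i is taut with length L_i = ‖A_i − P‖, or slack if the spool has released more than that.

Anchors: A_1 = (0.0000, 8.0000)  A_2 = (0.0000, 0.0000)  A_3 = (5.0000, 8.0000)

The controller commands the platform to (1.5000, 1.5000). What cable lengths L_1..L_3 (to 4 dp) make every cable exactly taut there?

(6.6708, 2.1213, 7.3824)

L_1: Δ = A_1−P = (-1.5000, 6.5000) → ‖Δ‖ = √44.5000 = 6.6708
L_2: Δ = A_2−P = (-1.5000, -1.5000) → ‖Δ‖ = √4.5000 = 2.1213
L_3: Δ = A_3−P = (3.5000, 6.5000) → ‖Δ‖ = √54.5000 = 7.3824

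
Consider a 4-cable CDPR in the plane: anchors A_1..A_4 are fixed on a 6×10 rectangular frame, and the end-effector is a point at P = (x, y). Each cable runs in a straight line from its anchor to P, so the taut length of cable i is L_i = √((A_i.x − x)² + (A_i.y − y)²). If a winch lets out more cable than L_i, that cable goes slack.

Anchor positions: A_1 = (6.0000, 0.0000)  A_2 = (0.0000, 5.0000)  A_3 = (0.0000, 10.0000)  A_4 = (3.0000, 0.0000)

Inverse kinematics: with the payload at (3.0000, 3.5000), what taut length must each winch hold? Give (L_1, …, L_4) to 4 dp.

(4.6098, 3.3541, 7.1589, 3.5000)

cable 1: Δx=3.0000, Δy=-3.5000; L_1 = √(Δx²+Δy²) = 4.6098
cable 2: Δx=-3.0000, Δy=1.5000; L_2 = √(Δx²+Δy²) = 3.3541
cable 3: Δx=-3.0000, Δy=6.5000; L_3 = √(Δx²+Δy²) = 7.1589
cable 4: Δx=0.0000, Δy=-3.5000; L_4 = √(Δx²+Δy²) = 3.5000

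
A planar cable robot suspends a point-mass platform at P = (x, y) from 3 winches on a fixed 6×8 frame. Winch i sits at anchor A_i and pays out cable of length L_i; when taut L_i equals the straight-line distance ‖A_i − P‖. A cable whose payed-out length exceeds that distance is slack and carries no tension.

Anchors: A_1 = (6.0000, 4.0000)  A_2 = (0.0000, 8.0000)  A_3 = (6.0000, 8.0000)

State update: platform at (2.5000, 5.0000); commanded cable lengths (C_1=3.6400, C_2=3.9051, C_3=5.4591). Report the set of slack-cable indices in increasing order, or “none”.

3

i=1: geometric 3.6401 vs commanded 3.6400 ⇒ taut
i=2: geometric 3.9051 vs commanded 3.9051 ⇒ taut
i=3: geometric 4.6098 vs commanded 5.4591 ⇒ slack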